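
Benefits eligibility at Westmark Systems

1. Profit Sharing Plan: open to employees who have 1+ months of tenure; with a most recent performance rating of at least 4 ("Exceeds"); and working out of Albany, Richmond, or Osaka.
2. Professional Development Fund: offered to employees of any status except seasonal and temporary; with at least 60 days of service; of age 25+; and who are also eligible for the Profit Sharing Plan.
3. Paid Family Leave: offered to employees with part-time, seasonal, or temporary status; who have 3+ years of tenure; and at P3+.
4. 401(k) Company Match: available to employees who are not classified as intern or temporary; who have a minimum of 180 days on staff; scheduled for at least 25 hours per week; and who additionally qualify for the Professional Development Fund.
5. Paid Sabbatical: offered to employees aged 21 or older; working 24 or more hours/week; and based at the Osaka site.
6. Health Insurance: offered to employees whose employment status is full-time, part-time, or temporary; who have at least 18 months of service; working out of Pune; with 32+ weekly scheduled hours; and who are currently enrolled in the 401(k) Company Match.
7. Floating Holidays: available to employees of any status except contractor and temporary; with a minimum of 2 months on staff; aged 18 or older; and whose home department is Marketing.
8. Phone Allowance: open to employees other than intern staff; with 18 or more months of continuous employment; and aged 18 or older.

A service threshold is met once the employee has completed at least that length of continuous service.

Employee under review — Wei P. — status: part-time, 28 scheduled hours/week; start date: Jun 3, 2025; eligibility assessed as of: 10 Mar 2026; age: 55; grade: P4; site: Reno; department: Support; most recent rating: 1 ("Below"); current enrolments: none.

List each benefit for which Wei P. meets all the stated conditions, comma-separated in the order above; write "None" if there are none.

None

Service from Jun 3, 2025 to 10 Mar 2026: 280 days.
Profit Sharing Plan — service 280 days ≥ 1 month (≈30 days) ✓; rating 1 < 4 ✗ → not eligible.
Professional Development Fund — status part-time ✓ (not excluded); service 280 days ≥ 60 days ✓; age 55 ≥ 25 ✓; not eligible for Profit Sharing Plan ✗ → not eligible.
Paid Family Leave — status part-time ✓; service 280 days < 3 years (≈1095 days) ✗ → not eligible.
401(k) Company Match — status part-time ✓ (not excluded); service 280 days ≥ 180 days ✓; 28 hrs/wk ≥ 25 ✓; not eligible for Professional Development Fund ✗ → not eligible.
Paid Sabbatical — age 55 ≥ 21 ✓; 28 hrs/wk ≥ 24 ✓; site Reno ✗ (not Osaka) → not eligible.
Health Insurance — status part-time ✓; service 280 days < 18 months (≈540 days) ✗ → not eligible.
Floating Holidays — status part-time ✓ (not excluded); service 280 days ≥ 2 months (≈60 days) ✓; age 55 ≥ 18 ✓; dept Support ✗ → not eligible.
Phone Allowance — status part-time ✓ (not excluded); service 280 days < 18 months (≈540 days) ✗ → not eligible.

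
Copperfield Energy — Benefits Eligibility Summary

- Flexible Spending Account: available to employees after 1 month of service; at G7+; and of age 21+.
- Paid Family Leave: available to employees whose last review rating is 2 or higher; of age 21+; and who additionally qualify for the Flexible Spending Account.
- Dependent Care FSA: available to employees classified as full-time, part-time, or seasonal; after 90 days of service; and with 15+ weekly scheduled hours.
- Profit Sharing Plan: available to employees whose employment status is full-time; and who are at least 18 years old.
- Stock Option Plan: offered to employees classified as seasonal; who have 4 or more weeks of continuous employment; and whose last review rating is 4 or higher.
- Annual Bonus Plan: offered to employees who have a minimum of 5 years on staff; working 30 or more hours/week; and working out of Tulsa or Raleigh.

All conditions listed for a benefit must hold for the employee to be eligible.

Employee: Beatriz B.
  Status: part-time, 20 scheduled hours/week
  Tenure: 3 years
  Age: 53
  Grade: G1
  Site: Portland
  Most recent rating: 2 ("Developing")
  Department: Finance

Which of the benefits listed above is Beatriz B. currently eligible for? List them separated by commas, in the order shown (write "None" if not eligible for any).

Dependent Care FSA

Flexible Spending Account — service 3 years ≥ 1 month (≈30 days) ✓; grade G1 < G7 ✗ → not eligible.
Paid Family Leave — rating 2 ≥ 2 ✓; age 53 ≥ 21 ✓; not eligible for Flexible Spending Account ✗ → not eligible.
Dependent Care FSA — status part-time ✓; service 3 years ≥ 90 days ✓; 20 hrs/wk ≥ 15 ✓ → eligible.
Profit Sharing Plan — status part-time ✗ (requires full-time) → not eligible.
Stock Option Plan — status part-time ✗ (requires seasonal) → not eligible.
Annual Bonus Plan — service 3 years < 5 years ✗ → not eligible.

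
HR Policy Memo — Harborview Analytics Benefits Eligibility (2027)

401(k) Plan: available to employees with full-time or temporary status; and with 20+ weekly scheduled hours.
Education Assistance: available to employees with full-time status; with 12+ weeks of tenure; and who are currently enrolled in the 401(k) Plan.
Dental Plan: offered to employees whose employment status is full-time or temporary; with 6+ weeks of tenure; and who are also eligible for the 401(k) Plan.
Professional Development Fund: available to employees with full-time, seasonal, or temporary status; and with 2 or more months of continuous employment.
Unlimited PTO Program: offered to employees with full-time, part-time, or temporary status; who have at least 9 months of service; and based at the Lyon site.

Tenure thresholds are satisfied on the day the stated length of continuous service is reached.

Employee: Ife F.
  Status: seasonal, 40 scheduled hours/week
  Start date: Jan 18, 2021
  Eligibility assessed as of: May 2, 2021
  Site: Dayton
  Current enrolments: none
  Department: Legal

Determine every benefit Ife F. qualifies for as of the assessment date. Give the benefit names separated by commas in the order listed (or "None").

Service from Jan 18, 2021 to May 2, 2021: 104 days.
401(k) Plan — status seasonal ✗ (requires full-time or temporary) → not eligible.
Education Assistance — status seasonal ✗ (requires full-time) → not eligible.
Dental Plan — status seasonal ✗ (requires full-time or temporary) → not eligible.
Professional Development Fund — status seasonal ✓; service 104 days ≥ 2 months (≈60 days) ✓ → eligible.
Unlimited PTO Program — status seasonal ✗ (requires full-time, part-time, or temporary) → not eligible.

Professional Development Fund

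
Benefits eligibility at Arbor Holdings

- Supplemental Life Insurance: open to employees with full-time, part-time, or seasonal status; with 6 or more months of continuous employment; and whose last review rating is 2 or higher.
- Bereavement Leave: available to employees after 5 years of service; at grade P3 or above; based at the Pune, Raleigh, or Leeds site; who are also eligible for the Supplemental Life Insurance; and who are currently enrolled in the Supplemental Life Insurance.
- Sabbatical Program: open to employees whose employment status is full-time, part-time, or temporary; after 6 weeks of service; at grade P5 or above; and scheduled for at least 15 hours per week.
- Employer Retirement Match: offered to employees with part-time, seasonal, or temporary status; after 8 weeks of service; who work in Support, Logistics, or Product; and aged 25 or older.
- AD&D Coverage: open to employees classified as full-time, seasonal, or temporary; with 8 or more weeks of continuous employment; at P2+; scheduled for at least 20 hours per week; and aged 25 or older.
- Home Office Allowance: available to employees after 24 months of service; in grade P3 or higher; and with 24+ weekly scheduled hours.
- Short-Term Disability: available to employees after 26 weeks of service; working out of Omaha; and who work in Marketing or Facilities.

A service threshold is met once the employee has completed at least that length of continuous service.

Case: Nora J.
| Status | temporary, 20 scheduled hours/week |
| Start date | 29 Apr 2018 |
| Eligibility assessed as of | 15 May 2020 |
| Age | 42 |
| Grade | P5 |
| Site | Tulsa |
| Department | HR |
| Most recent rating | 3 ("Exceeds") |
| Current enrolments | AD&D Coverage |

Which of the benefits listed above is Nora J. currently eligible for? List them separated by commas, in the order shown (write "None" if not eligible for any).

Service from 29 Apr 2018 to 15 May 2020: 747 days.
Supplemental Life Insurance — status temporary ✗ (requires full-time, part-time, or seasonal) → not eligible.
Bereavement Leave — service 747 days < 5 years (≈1825 days) ✗ → not eligible.
Sabbatical Program — status temporary ✓; service 747 days ≥ 6 weeks (≈42 days) ✓; grade P5 ≥ P5 ✓; 20 hrs/wk ≥ 15 ✓ → eligible.
Employer Retirement Match — status temporary ✓; service 747 days ≥ 8 weeks (≈56 days) ✓; dept HR ✗ → not eligible.
AD&D Coverage — status temporary ✓; service 747 days ≥ 8 weeks (≈56 days) ✓; grade P5 ≥ P2 ✓; 20 hrs/wk ≥ 20 ✓; age 42 ≥ 25 ✓ → eligible.
Home Office Allowance — service 747 days ≥ 24 months (≈720 days) ✓; grade P5 ≥ P3 ✓; 20 hrs/wk < 24 ✗ → not eligible.
Short-Term Disability — service 747 days ≥ 26 weeks (≈182 days) ✓; site Tulsa ✗ (not Omaha) → not eligible.

Sabbatical Program, AD&D Coverage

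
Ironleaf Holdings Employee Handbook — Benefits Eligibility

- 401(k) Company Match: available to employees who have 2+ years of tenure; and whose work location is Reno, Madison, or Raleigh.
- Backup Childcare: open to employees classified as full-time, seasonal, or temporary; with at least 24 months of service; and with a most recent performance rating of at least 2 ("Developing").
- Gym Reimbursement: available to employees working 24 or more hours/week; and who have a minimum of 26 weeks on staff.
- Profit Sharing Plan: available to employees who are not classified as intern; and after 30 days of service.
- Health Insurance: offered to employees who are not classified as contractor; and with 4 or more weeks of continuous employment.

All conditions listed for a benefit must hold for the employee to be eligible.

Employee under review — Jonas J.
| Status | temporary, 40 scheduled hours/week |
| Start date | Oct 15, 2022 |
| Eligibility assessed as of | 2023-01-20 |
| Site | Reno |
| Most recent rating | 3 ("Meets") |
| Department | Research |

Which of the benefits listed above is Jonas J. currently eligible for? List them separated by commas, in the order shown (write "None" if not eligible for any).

Profit Sharing Plan, Health Insurance

Service from Oct 15, 2022 to 2023-01-20: 97 days.
401(k) Company Match — service 97 days < 2 years (≈730 days) ✗ → not eligible.
Backup Childcare — status temporary ✓; service 97 days < 24 months (≈720 days) ✗ → not eligible.
Gym Reimbursement — 40 hrs/wk ≥ 24 ✓; service 97 days < 26 weeks (≈182 days) ✗ → not eligible.
Profit Sharing Plan — status temporary ✓ (not excluded); service 97 days ≥ 30 days ✓ → eligible.
Health Insurance — status temporary ✓ (not excluded); service 97 days ≥ 4 weeks (≈28 days) ✓ → eligible.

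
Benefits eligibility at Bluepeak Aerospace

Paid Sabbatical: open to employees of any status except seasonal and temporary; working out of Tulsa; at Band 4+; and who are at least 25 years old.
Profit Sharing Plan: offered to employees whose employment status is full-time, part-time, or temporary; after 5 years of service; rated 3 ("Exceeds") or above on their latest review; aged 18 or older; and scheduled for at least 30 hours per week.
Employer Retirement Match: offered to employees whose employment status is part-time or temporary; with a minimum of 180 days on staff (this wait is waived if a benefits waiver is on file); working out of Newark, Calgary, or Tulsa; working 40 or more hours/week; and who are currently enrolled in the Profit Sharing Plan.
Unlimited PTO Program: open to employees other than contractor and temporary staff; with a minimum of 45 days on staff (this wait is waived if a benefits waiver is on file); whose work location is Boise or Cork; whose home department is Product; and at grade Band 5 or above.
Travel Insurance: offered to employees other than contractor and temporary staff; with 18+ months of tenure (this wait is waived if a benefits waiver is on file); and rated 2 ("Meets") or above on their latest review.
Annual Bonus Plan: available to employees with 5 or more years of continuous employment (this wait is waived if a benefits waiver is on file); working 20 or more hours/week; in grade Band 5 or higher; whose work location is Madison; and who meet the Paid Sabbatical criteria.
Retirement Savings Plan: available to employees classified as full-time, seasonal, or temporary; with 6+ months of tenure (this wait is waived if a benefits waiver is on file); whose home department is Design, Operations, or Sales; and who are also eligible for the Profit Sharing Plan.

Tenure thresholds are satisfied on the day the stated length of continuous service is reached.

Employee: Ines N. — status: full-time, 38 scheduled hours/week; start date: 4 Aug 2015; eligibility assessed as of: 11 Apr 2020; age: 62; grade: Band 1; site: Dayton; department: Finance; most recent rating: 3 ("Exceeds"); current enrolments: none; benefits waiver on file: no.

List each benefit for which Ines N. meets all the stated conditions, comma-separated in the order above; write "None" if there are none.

Travel Insurance

Service from 4 Aug 2015 to 11 Apr 2020: 1712 days.
Paid Sabbatical — status full-time ✓ (not excluded); site Dayton ✗ (not Tulsa) → not eligible.
Profit Sharing Plan — status full-time ✓; service 1712 days < 5 years (≈1825 days) ✗ → not eligible.
Employer Retirement Match — status full-time ✗ (requires part-time or temporary) → not eligible.
Unlimited PTO Program — status full-time ✓ (not excluded); no waiver, service 1712 days ≥ 45 days ✓; site Dayton ✗ (not Boise or Cork) → not eligible.
Travel Insurance — status full-time ✓ (not excluded); no waiver, service 1712 days ≥ 18 months (≈540 days) ✓; rating 3 ≥ 2 ✓ → eligible.
Annual Bonus Plan — no waiver, service 1712 days < 5 years (≈1825 days) ✗ → not eligible.
Retirement Savings Plan — status full-time ✓; no waiver, service 1712 days ≥ 6 months (≈180 days) ✓; dept Finance ✗ → not eligible.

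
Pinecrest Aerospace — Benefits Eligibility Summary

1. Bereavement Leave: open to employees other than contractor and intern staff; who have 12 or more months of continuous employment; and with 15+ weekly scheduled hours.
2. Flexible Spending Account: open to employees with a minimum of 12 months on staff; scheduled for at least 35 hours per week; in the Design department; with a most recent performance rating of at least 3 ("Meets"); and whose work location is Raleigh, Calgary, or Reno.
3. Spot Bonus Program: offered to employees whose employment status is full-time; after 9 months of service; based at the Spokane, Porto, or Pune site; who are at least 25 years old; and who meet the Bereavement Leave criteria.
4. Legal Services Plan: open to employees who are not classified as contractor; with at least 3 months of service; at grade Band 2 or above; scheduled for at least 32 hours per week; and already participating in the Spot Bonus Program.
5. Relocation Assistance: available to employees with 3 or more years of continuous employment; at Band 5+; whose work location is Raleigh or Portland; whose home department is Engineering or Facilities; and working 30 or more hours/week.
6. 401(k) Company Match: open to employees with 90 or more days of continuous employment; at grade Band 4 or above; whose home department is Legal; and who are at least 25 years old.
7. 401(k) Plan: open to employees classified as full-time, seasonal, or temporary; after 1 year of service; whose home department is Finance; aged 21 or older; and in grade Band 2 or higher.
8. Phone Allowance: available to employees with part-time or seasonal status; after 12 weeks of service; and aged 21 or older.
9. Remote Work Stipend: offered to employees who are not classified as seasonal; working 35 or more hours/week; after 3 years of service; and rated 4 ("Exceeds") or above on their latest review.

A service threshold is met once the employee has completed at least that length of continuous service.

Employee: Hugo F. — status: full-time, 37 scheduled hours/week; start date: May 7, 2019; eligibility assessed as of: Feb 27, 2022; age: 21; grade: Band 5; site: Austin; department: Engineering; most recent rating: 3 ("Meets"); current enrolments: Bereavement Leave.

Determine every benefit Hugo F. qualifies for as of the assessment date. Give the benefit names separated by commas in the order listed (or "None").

Service from May 7, 2019 to Feb 27, 2022: 1027 days.
Bereavement Leave — status full-time ✓ (not excluded); service 1027 days ≥ 12 months (≈360 days) ✓; 37 hrs/wk ≥ 15 ✓ → eligible.
Flexible Spending Account — service 1027 days ≥ 12 months (≈360 days) ✓; 37 hrs/wk ≥ 35 ✓; dept Engineering ✗ → not eligible.
Spot Bonus Program — status full-time ✓; service 1027 days ≥ 9 months (≈270 days) ✓; site Austin ✗ (not Spokane, Porto, or Pune) → not eligible.
Legal Services Plan — status full-time ✓ (not excluded); service 1027 days ≥ 3 months (≈90 days) ✓; grade Band 5 ≥ Band 2 ✓; 37 hrs/wk ≥ 32 ✓; not enrolled in Spot Bonus Program ✗ → not eligible.
Relocation Assistance — service 1027 days < 3 years (≈1095 days) ✗ → not eligible.
401(k) Company Match — service 1027 days ≥ 90 days ✓; grade Band 5 ≥ Band 4 ✓; dept Engineering ✗ → not eligible.
401(k) Plan — status full-time ✓; service 1027 days ≥ 1 year (≈365 days) ✓; dept Engineering ✗ → not eligible.
Phone Allowance — status full-time ✗ (requires part-time or seasonal) → not eligible.
Remote Work Stipend — status full-time ✓ (not excluded); 37 hrs/wk ≥ 35 ✓; service 1027 days < 3 years (≈1095 days) ✗ → not eligible.

Bereavement Leave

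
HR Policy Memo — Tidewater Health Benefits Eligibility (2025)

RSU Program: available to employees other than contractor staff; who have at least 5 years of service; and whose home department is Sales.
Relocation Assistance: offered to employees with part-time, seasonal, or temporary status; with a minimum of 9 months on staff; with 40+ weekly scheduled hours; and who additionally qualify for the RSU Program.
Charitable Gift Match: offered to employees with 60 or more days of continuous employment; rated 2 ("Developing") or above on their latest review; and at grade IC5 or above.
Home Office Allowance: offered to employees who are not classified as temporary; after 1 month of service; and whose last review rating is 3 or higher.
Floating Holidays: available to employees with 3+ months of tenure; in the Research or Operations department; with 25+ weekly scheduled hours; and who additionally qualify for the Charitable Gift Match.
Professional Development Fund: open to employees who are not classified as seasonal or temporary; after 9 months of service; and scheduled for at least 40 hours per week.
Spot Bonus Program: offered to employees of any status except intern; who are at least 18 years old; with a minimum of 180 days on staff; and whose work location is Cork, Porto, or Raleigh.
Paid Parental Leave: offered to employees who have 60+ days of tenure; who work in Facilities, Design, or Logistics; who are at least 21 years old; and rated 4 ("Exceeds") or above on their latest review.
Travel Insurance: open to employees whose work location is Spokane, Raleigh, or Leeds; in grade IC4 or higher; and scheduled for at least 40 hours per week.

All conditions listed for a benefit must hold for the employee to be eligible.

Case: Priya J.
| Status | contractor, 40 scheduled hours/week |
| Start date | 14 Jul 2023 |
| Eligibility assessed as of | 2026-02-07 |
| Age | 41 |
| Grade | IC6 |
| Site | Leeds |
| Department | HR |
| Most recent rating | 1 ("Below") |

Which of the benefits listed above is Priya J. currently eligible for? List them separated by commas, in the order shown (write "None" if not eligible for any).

Professional Development Fund, Travel Insurance

Service from 14 Jul 2023 to 2026-02-07: 939 days.
RSU Program — status contractor ✗ (excluded) → not eligible.
Relocation Assistance — status contractor ✗ (requires part-time, seasonal, or temporary) → not eligible.
Charitable Gift Match — service 939 days ≥ 60 days ✓; rating 1 < 2 ✗ → not eligible.
Home Office Allowance — status contractor ✓ (not excluded); service 939 days ≥ 1 month (≈30 days) ✓; rating 1 < 3 ✗ → not eligible.
Floating Holidays — service 939 days ≥ 3 months (≈90 days) ✓; dept HR ✗ → not eligible.
Professional Development Fund — status contractor ✓ (not excluded); service 939 days ≥ 9 months (≈270 days) ✓; 40 hrs/wk ≥ 40 ✓ → eligible.
Spot Bonus Program — status contractor ✓ (not excluded); age 41 ≥ 18 ✓; service 939 days ≥ 180 days ✓; site Leeds ✗ (not Cork, Porto, or Raleigh) → not eligible.
Paid Parental Leave — service 939 days ≥ 60 days ✓; dept HR ✗ → not eligible.
Travel Insurance — site Leeds ✓; grade IC6 ≥ IC4 ✓; 40 hrs/wk ≥ 40 ✓ → eligible.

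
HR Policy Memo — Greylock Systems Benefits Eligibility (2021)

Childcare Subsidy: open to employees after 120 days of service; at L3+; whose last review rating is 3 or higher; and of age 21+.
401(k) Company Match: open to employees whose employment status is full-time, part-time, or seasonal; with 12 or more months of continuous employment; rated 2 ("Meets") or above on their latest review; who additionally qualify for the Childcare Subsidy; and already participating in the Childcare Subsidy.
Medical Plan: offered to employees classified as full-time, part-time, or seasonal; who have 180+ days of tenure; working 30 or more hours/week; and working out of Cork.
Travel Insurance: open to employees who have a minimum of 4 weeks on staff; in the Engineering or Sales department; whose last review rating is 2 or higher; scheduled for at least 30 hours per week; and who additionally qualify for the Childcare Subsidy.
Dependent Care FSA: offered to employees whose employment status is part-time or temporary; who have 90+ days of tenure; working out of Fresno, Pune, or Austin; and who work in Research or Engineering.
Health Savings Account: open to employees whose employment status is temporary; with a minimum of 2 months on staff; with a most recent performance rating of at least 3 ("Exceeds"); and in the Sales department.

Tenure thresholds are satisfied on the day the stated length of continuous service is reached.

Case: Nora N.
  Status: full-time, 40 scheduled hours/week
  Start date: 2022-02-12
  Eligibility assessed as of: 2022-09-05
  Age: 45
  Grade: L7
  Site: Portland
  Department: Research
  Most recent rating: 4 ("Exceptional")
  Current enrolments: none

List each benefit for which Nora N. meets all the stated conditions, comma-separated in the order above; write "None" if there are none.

Service from 2022-02-12 to 2022-09-05: 205 days.
Childcare Subsidy — service 205 days ≥ 120 days ✓; grade L7 ≥ L3 ✓; rating 4 ≥ 3 ✓; age 45 ≥ 21 ✓ → eligible.
401(k) Company Match — status full-time ✓; service 205 days < 12 months (≈360 days) ✗ → not eligible.
Medical Plan — status full-time ✓; service 205 days ≥ 180 days ✓; 40 hrs/wk ≥ 30 ✓; site Portland ✗ (not Cork) → not eligible.
Travel Insurance — service 205 days ≥ 4 weeks (≈28 days) ✓; dept Research ✗ → not eligible.
Dependent Care FSA — status full-time ✗ (requires part-time or temporary) → not eligible.
Health Savings Account — status full-time ✗ (requires temporary) → not eligible.

Childcare Subsidy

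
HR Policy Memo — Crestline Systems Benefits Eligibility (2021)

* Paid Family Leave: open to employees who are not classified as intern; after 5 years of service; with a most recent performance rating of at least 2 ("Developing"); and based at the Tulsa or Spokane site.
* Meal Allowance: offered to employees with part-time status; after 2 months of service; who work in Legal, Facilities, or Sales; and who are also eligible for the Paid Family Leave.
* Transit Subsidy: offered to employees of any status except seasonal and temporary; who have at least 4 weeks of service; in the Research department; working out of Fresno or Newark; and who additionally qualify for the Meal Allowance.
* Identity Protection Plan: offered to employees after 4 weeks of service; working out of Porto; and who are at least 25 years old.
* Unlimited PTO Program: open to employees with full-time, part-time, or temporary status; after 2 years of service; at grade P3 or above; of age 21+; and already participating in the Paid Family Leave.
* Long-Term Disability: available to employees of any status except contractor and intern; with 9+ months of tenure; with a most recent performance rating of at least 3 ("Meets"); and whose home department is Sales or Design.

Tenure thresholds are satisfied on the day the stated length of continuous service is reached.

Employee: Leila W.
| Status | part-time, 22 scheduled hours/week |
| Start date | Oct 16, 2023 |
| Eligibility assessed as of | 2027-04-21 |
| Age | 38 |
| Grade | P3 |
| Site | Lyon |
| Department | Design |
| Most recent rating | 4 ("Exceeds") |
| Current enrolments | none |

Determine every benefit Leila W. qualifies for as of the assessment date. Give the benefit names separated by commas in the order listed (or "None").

Long-Term Disability

Service from Oct 16, 2023 to 2027-04-21: 1283 days.
Paid Family Leave — status part-time ✓ (not excluded); service 1283 days < 5 years (≈1825 days) ✗ → not eligible.
Meal Allowance — status part-time ✓; service 1283 days ≥ 2 months (≈60 days) ✓; dept Design ✗ → not eligible.
Transit Subsidy — status part-time ✓ (not excluded); service 1283 days ≥ 4 weeks (≈28 days) ✓; dept Design ✗ → not eligible.
Identity Protection Plan — service 1283 days ≥ 4 weeks (≈28 days) ✓; site Lyon ✗ (not Porto) → not eligible.
Unlimited PTO Program — status part-time ✓; service 1283 days ≥ 2 years (≈730 days) ✓; grade P3 ≥ P3 ✓; age 38 ≥ 21 ✓; not enrolled in Paid Family Leave ✗ → not eligible.
Long-Term Disability — status part-time ✓ (not excluded); service 1283 days ≥ 9 months (≈270 days) ✓; rating 4 ≥ 3 ✓; dept Design ✓ → eligible.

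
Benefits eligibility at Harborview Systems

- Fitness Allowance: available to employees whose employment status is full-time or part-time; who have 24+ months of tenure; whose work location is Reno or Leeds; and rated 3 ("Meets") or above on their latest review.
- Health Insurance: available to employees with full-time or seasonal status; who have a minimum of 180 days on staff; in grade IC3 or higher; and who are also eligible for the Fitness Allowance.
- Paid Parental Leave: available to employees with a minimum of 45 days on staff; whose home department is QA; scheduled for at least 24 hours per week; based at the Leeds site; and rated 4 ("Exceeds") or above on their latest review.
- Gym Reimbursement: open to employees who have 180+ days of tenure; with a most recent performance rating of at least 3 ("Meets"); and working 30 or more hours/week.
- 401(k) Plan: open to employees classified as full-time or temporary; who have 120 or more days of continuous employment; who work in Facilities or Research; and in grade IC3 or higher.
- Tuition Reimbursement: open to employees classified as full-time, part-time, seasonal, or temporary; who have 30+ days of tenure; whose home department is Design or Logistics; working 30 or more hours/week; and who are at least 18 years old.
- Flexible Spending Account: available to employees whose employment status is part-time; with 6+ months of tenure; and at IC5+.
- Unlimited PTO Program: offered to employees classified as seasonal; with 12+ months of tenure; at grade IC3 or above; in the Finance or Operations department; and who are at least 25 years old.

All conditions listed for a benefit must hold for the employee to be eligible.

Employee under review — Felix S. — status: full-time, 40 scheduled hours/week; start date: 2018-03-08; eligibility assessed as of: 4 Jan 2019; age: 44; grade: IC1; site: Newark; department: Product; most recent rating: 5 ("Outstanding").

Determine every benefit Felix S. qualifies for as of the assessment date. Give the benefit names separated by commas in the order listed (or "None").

Service from 2018-03-08 to 4 Jan 2019: 302 days.
Fitness Allowance — status full-time ✓; service 302 days < 24 months (≈720 days) ✗ → not eligible.
Health Insurance — status full-time ✓; service 302 days ≥ 180 days ✓; grade IC1 < IC3 ✗ → not eligible.
Paid Parental Leave — service 302 days ≥ 45 days ✓; dept Product ✗ → not eligible.
Gym Reimbursement — service 302 days ≥ 180 days ✓; rating 5 ≥ 3 ✓; 40 hrs/wk ≥ 30 ✓ → eligible.
401(k) Plan — status full-time ✓; service 302 days ≥ 120 days ✓; dept Product ✗ → not eligible.
Tuition Reimbursement — status full-time ✓; service 302 days ≥ 30 days ✓; dept Product ✗ → not eligible.
Flexible Spending Account — status full-time ✗ (requires part-time) → not eligible.
Unlimited PTO Program — status full-time ✗ (requires seasonal) → not eligible.

Gym Reimbursement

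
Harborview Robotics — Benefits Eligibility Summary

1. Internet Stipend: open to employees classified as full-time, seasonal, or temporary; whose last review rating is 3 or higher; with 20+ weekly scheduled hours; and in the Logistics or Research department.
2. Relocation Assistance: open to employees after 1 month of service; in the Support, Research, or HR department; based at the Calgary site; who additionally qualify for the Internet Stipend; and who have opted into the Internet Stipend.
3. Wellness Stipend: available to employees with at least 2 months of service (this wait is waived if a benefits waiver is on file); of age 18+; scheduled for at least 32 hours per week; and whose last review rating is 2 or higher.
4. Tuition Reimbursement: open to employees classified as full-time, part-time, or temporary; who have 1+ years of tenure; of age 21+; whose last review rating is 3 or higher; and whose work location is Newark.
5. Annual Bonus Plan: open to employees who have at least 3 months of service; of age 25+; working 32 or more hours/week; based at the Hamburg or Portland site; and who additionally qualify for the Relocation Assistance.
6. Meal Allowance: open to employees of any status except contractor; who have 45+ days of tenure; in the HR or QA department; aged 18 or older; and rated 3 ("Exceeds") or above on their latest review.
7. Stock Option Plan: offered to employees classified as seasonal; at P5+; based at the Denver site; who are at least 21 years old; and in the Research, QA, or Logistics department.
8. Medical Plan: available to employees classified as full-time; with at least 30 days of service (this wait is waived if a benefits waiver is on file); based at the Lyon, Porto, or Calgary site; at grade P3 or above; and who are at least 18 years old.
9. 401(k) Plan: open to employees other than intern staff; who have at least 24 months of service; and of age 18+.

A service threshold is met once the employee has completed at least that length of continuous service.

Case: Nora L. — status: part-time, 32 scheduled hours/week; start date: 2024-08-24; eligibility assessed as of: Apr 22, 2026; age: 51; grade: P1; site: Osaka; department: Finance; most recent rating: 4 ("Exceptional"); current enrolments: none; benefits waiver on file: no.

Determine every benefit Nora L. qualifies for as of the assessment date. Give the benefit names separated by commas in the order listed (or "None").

Wellness Stipend

Service from 2024-08-24 to Apr 22, 2026: 606 days.
Internet Stipend — status part-time ✗ (requires full-time, seasonal, or temporary) → not eligible.
Relocation Assistance — service 606 days ≥ 1 month (≈30 days) ✓; dept Finance ✗ → not eligible.
Wellness Stipend — no waiver, service 606 days ≥ 2 months (≈60 days) ✓; age 51 ≥ 18 ✓; 32 hrs/wk ≥ 32 ✓; rating 4 ≥ 2 ✓ → eligible.
Tuition Reimbursement — status part-time ✓; service 606 days ≥ 1 year (≈365 days) ✓; age 51 ≥ 21 ✓; rating 4 ≥ 3 ✓; site Osaka ✗ (not Newark) → not eligible.
Annual Bonus Plan — service 606 days ≥ 3 months (≈90 days) ✓; age 51 ≥ 25 ✓; 32 hrs/wk ≥ 32 ✓; site Osaka ✗ (not Hamburg or Portland) → not eligible.
Meal Allowance — status part-time ✓ (not excluded); service 606 days ≥ 45 days ✓; dept Finance ✗ → not eligible.
Stock Option Plan — status part-time ✗ (requires seasonal) → not eligible.
Medical Plan — status part-time ✗ (requires full-time) → not eligible.
401(k) Plan — status part-time ✓ (not excluded); service 606 days < 24 months (≈720 days) ✗ → not eligible.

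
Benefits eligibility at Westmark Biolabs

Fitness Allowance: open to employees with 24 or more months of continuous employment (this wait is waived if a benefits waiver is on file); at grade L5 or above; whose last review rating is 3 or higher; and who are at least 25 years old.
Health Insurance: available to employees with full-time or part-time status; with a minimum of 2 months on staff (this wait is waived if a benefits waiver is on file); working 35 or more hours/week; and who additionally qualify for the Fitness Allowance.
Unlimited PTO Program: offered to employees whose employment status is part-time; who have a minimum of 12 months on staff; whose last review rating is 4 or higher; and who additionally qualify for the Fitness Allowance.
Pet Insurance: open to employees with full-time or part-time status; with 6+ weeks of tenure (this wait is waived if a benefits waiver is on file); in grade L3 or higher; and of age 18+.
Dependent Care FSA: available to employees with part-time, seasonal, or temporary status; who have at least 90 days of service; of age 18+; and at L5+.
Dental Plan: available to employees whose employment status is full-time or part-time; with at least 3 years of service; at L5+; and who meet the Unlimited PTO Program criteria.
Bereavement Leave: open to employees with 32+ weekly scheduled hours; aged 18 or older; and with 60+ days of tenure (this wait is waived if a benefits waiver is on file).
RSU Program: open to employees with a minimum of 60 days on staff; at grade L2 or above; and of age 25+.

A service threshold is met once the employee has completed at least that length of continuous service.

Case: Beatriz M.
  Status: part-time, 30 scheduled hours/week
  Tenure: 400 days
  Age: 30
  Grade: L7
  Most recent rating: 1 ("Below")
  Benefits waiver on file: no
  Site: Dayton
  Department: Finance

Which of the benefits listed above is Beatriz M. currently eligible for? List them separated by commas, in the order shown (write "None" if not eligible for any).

Fitness Allowance — no waiver, service 400 days < 24 months (≈720 days) ✗ → not eligible.
Health Insurance — status part-time ✓; no waiver, service 400 days ≥ 2 months (≈60 days) ✓; 30 hrs/wk < 35 ✗ → not eligible.
Unlimited PTO Program — status part-time ✓; service 400 days ≥ 12 months (≈360 days) ✓; rating 1 < 4 ✗ → not eligible.
Pet Insurance — status part-time ✓; no waiver, service 400 days ≥ 6 weeks (≈42 days) ✓; grade L7 ≥ L3 ✓; age 30 ≥ 18 ✓ → eligible.
Dependent Care FSA — status part-time ✓; service 400 days ≥ 90 days ✓; age 30 ≥ 18 ✓; grade L7 ≥ L5 ✓ → eligible.
Dental Plan — status part-time ✓; service 400 days < 3 years (≈1095 days) ✗ → not eligible.
Bereavement Leave — 30 hrs/wk < 32 ✗ → not eligible.
RSU Program — service 400 days ≥ 60 days ✓; grade L7 ≥ L2 ✓; age 30 ≥ 25 ✓ → eligible.

Pet Insurance, Dependent Care FSA, RSU Program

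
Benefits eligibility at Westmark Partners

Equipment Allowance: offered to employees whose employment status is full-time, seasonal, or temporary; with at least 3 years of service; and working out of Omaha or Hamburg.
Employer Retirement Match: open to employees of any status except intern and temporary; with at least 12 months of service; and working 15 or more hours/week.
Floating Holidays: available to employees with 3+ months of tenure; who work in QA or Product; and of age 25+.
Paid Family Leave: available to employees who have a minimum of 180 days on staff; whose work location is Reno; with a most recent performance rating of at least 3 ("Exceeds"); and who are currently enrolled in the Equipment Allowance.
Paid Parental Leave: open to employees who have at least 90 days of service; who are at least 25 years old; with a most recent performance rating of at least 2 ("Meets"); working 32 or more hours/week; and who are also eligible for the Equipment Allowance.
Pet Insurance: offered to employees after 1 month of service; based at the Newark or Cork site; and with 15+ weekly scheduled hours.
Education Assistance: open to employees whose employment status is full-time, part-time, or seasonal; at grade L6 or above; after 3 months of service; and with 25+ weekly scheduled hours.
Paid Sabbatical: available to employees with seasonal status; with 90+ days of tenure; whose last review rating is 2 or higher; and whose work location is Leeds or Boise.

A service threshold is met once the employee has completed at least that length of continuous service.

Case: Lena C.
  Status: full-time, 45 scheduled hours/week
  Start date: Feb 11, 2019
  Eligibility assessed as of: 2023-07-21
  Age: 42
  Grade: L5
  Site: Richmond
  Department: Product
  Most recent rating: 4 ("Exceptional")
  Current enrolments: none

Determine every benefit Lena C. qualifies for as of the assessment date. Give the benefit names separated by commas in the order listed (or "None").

Employer Retirement Match, Floating Holidays

Service from Feb 11, 2019 to 2023-07-21: 1621 days.
Equipment Allowance — status full-time ✓; service 1621 days ≥ 3 years (≈1095 days) ✓; site Richmond ✗ (not Omaha or Hamburg) → not eligible.
Employer Retirement Match — status full-time ✓ (not excluded); service 1621 days ≥ 12 months (≈360 days) ✓; 45 hrs/wk ≥ 15 ✓ → eligible.
Floating Holidays — service 1621 days ≥ 3 months (≈90 days) ✓; dept Product ✓; age 42 ≥ 25 ✓ → eligible.
Paid Family Leave — service 1621 days ≥ 180 days ✓; site Richmond ✗ (not Reno) → not eligible.
Paid Parental Leave — service 1621 days ≥ 90 days ✓; age 42 ≥ 25 ✓; rating 4 ≥ 2 ✓; 45 hrs/wk ≥ 32 ✓; not eligible for Equipment Allowance ✗ → not eligible.
Pet Insurance — service 1621 days ≥ 1 month (≈30 days) ✓; site Richmond ✗ (not Newark or Cork) → not eligible.
Education Assistance — status full-time ✓; grade L5 < L6 ✗ → not eligible.
Paid Sabbatical — status full-time ✗ (requires seasonal) → not eligible.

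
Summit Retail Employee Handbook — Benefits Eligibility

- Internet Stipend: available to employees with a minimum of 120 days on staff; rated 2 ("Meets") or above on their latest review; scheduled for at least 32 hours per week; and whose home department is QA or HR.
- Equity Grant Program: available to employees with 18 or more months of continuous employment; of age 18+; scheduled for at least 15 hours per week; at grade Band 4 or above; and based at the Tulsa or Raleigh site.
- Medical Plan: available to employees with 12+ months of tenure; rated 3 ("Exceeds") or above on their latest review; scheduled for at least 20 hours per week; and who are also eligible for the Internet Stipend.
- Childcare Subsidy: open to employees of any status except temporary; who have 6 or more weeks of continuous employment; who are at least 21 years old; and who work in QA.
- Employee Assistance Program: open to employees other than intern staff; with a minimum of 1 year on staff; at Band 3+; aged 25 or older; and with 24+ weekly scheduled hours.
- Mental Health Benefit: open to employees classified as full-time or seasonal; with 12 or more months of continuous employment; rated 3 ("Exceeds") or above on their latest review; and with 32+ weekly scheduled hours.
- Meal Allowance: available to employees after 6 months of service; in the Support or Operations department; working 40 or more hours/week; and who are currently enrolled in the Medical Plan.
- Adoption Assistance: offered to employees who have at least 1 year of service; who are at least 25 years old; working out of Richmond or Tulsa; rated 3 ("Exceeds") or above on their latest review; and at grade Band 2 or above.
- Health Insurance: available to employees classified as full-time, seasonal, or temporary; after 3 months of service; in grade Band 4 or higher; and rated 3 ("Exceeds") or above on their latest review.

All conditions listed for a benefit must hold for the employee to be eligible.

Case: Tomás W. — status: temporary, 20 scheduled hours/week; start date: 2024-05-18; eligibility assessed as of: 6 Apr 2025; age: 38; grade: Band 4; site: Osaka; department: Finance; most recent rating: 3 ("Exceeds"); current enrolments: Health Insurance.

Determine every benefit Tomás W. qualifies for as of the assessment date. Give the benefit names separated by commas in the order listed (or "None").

Health Insurance

Service from 2024-05-18 to 6 Apr 2025: 323 days.
Internet Stipend — service 323 days ≥ 120 days ✓; rating 3 ≥ 2 ✓; 20 hrs/wk < 32 ✗ → not eligible.
Equity Grant Program — service 323 days < 18 months (≈540 days) ✗ → not eligible.
Medical Plan — service 323 days < 12 months (≈360 days) ✗ → not eligible.
Childcare Subsidy — status temporary ✗ (excluded) → not eligible.
Employee Assistance Program — status temporary ✓ (not excluded); service 323 days < 1 year (≈365 days) ✗ → not eligible.
Mental Health Benefit — status temporary ✗ (requires full-time or seasonal) → not eligible.
Meal Allowance — service 323 days ≥ 6 months (≈180 days) ✓; dept Finance ✗ → not eligible.
Adoption Assistance — service 323 days < 1 year (≈365 days) ✗ → not eligible.
Health Insurance — status temporary ✓; service 323 days ≥ 3 months (≈90 days) ✓; grade Band 4 ≥ Band 4 ✓; rating 3 ≥ 3 ✓ → eligible.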